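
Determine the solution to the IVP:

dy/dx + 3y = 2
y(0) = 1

General solution: y = 2/3 + Ce^(-3x)
Applying y(0) = 1: C = 1 - 2/3 = 1/3
Particular solution: y = 2/3 + (1/3)e^(-3x)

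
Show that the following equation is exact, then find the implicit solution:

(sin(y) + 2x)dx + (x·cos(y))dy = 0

Verify exactness: ∂M/∂y = ∂N/∂x ✓
Find F(x,y) such that ∂F/∂x = M, ∂F/∂y = N
Solution: x·sin(y) + x² = C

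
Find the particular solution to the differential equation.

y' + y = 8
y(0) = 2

General solution: y = 8 + Ce^(-x)
Applying y(0) = 2: C = 2 - 8 = -6
Particular solution: y = 8 - 6e^(-x)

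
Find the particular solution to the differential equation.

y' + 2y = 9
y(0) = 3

General solution: y = 9/2 + Ce^(-2x)
Applying y(0) = 3: C = 3 - 9/2 = -3/2
Particular solution: y = 9/2 - (3/2)e^(-2x)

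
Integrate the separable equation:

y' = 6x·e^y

Separating variables and integrating:
-e^(-y) = 3x² + C

General solution: y = -ln(C - 3x²)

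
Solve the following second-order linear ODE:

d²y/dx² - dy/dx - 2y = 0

Characteristic equation: r² - r - 2 = 0
Roots: r = 2, -1 (distinct real)
General solution: y = C₁e^(2x) + C₂e^(-x)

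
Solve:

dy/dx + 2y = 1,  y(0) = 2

General solution: y = 1/2 + Ce^(-2x)
Applying y(0) = 2: C = 2 - 1/2 = 3/2
Particular solution: y = 1/2 + (3/2)e^(-2x)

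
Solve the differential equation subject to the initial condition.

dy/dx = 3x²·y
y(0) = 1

General solution: y = Ce^(x³)
Applying IC y(0) = 1:
Particular solution: y = e^(x³)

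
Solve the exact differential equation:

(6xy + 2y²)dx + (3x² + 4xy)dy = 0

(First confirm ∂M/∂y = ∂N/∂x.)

Verify exactness: ∂M/∂y = ∂N/∂x ✓
Find F(x,y) such that ∂F/∂x = M, ∂F/∂y = N
Solution: 3x²y + 2xy² = C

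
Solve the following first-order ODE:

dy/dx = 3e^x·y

Separating variables and integrating:
ln|y| = 3e^x + C

General solution: y = Ce^(3e^x)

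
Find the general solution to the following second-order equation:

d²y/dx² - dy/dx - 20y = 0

Characteristic equation: r² - r - 20 = 0
Roots: r = 5, -4 (distinct real)
General solution: y = C₁e^(5x) + C₂e^(-4x)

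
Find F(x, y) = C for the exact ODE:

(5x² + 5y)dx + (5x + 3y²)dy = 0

Verify exactness: ∂M/∂y = ∂N/∂x ✓
Find F(x,y) such that ∂F/∂x = M, ∂F/∂y = N
Solution: 5x³/3 + 5xy + y³ = C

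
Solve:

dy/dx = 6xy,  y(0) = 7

General solution: y = Ce^(3x²)
Applying IC y(0) = 7:
Particular solution: y = 7e^(3x²)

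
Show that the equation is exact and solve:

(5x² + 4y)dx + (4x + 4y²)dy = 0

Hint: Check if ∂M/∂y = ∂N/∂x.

Verify exactness: ∂M/∂y = ∂N/∂x ✓
Find F(x,y) such that ∂F/∂x = M, ∂F/∂y = N
Solution: 5x³/3 + 4xy + 4y³/3 = C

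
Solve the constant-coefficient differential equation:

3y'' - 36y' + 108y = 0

Characteristic equation: 3r² - 36r + 108 = 0
Divide by 3: r² - 12r + 36 = 0
Factored: (r - 6)² = 0
Repeated root: r = 6
General solution: y = (C₁ + C₂x)e^(6x)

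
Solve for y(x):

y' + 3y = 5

Using integrating factor method:

General solution: y = 5/3 + Ce^(-3x)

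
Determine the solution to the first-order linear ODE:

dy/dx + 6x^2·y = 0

Using integrating factor method:

General solution: y = Ce^(-2x^3)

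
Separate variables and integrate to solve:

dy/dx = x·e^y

Separating variables and integrating:
-e^(-y) = x²/2 + C

General solution: y = -ln(C - x²/2)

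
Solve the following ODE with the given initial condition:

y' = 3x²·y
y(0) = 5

General solution: y = Ce^(x³)
Applying IC y(0) = 5:
Particular solution: y = 5e^(x³)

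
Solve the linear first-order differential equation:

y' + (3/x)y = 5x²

Using integrating factor method:

General solution: y = (5/6)x^3 + Cx^(-3)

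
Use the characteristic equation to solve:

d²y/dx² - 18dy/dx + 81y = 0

Characteristic equation: r² - 18r + 81 = 0
Factored: (r - 9)² = 0
Repeated root: r = 9
General solution: y = (C₁ + C₂x)e^(9x)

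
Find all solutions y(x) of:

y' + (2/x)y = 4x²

Using integrating factor method:

General solution: y = (4/5)x^3 + Cx^(-2)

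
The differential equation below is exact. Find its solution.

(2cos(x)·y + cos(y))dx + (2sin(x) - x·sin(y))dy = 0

Verify exactness: ∂M/∂y = ∂N/∂x ✓
Find F(x,y) such that ∂F/∂x = M, ∂F/∂y = N
Solution: 2sin(x)·y + x·cos(y) = C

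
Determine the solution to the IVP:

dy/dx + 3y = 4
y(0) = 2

General solution: y = 4/3 + Ce^(-3x)
Applying y(0) = 2: C = 2 - 4/3 = 2/3
Particular solution: y = 4/3 + (2/3)e^(-3x)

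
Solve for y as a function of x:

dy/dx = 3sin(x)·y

Separating variables and integrating:
ln|y| = -3cos(x) + C

General solution: y = Ce^(-3cos(x))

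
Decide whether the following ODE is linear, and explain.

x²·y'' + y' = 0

Linear (y and its derivatives appear to the first power only, no products of y terms)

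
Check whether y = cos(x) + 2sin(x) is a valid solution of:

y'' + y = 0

Verification:
y'' = -cos(x) - 2sin(x)
y'' + y = 0 ✓

Yes, it is a solution.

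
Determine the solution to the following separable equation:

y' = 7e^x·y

Separating variables and integrating:
ln|y| = 7e^x + C

General solution: y = Ce^(7e^x)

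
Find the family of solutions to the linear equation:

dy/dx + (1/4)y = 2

Using integrating factor method:

General solution: y = 8 + Ce^(-x/4)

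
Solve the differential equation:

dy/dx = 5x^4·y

Separating variables and integrating:
ln|y| = x^5 + C

General solution: y = Ce^(x^5)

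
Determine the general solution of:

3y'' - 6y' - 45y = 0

Characteristic equation: 3r² - 6r - 45 = 0
Divide by 3: r² - 2r - 15 = 0
Roots: r = 5, -3 (distinct real)
General solution: y = C₁e^(5x) + C₂e^(-3x)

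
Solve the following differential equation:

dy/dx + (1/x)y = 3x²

Using integrating factor method:

General solution: y = (3/4)x^3 + C/x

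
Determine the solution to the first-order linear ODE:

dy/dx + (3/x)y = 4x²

Using integrating factor method:

General solution: y = (2/3)x^3 + Cx^(-3)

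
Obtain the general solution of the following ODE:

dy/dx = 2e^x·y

Separating variables and integrating:
ln|y| = 2e^x + C

General solution: y = Ce^(2e^x)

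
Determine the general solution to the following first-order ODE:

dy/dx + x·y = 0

Using integrating factor method:

General solution: y = Ce^(-x^2/2)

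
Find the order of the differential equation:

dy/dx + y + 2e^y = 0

The order is 1 (highest derivative is of order 1).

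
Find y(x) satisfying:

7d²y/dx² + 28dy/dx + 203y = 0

Characteristic equation: 7r² + 28r + 203 = 0
Divide by 7: r² + 4r + 29 = 0
Roots: r = -2 ± 5i (complex conjugates)
General solution: y = e^(-2x)(C₁cos(5x) + C₂sin(5x))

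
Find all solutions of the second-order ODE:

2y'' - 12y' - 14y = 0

Characteristic equation: 2r² - 12r - 14 = 0
Divide by 2: r² - 6r - 7 = 0
Roots: r = 7, -1 (distinct real)
General solution: y = C₁e^(7x) + C₂e^(-x)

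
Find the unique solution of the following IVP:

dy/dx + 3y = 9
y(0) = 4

General solution: y = 3 + Ce^(-3x)
Applying y(0) = 4: C = 4 - 3 = 1
Particular solution: y = 3 + e^(-3x)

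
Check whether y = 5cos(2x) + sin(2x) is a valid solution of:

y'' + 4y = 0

Verification:
y'' = -20cos(2x) - 4sin(2x)
y'' + 4y = 0 ✓

Yes, it is a solution.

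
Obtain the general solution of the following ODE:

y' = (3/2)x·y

Separating variables and integrating:
ln|y| = 3x^2/4 + C

General solution: y = Ce^(3x^2/4)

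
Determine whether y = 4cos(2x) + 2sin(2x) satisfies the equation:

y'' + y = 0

Verification:
y'' = -16cos(2x) - 8sin(2x)
y'' + y ≠ 0 (frequency mismatch: got 4 instead of 1)

No, it is not a solution.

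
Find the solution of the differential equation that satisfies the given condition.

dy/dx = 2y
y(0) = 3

General solution: y = Ce^(2x)
Applying IC y(0) = 3:
Particular solution: y = 3e^(2x)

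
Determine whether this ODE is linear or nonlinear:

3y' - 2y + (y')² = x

Nonlinear ((y')² term)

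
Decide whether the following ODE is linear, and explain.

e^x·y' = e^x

Linear (y and its derivatives appear to the first power only, no products of y terms)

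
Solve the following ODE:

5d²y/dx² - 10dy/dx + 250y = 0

Characteristic equation: 5r² - 10r + 250 = 0
Divide by 5: r² - 2r + 50 = 0
Roots: r = 1 ± 7i (complex conjugates)
General solution: y = e^x(C₁cos(7x) + C₂sin(7x))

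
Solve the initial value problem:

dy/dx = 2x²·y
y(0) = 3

General solution: y = Ce^(2x³/3)
Applying IC y(0) = 3:
Particular solution: y = 3e^(2x³/3)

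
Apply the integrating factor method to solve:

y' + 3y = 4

Using integrating factor method:

General solution: y = 4/3 + Ce^(-3x)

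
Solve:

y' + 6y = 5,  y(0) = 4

General solution: y = 5/6 + Ce^(-6x)
Applying y(0) = 4: C = 4 - 5/6 = 19/6
Particular solution: y = 5/6 + (19/6)e^(-6x)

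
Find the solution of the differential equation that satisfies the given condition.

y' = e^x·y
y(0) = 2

General solution: y = Ce^(e^x)
Applying IC y(0) = 2:
Particular solution: y = 2e^(e^x - 1)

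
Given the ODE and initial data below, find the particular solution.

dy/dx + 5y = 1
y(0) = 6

General solution: y = 1/5 + Ce^(-5x)
Applying y(0) = 6: C = 6 - 1/5 = 29/5
Particular solution: y = 1/5 + (29/5)e^(-5x)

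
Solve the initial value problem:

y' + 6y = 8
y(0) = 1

General solution: y = 4/3 + Ce^(-6x)
Applying y(0) = 1: C = 1 - 4/3 = -1/3
Particular solution: y = 4/3 - (1/3)e^(-6x)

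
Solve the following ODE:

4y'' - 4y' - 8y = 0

Characteristic equation: 4r² - 4r - 8 = 0
Divide by 4: r² - r - 2 = 0
Roots: r = 2, -1 (distinct real)
General solution: y = C₁e^(2x) + C₂e^(-x)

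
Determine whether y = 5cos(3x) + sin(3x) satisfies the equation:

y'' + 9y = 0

Verification:
y'' = -45cos(3x) - 9sin(3x)
y'' + 9y = 0 ✓

Yes, it is a solution.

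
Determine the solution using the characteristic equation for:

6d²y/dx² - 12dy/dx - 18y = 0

Characteristic equation: 6r² - 12r - 18 = 0
Divide by 6: r² - 2r - 3 = 0
Roots: r = 3, -1 (distinct real)
General solution: y = C₁e^(3x) + C₂e^(-x)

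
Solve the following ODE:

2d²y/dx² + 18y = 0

Characteristic equation: 2r² + 18 = 0
Divide by 2: r² + 9 = 0
Roots: r = ±3i (complex conjugates)
General solution: y = C₁cos(3x) + C₂sin(3x)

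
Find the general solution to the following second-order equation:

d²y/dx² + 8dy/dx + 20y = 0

Characteristic equation: r² + 8r + 20 = 0
Roots: r = -4 ± 2i (complex conjugates)
General solution: y = e^(-4x)(C₁cos(2x) + C₂sin(2x))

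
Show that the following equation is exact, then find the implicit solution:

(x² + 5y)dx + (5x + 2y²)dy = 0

Verify exactness: ∂M/∂y = ∂N/∂x ✓
Find F(x,y) such that ∂F/∂x = M, ∂F/∂y = N
Solution: x³/3 + 5xy + 2y³/3 = C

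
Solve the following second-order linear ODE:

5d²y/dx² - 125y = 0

Characteristic equation: 5r² - 125 = 0
Divide by 5: r² - 25 = 0
Roots: r = 5, -5 (distinct real)
General solution: y = C₁e^(5x) + C₂e^(-5x)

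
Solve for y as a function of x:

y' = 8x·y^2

Separating variables and integrating:
-1/y = 4x^2 + C

General solution: y^-1 = -4x^2 + C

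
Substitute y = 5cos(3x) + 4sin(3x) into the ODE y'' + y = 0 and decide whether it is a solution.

Verification:
y'' = -45cos(3x) - 36sin(3x)
y'' + y ≠ 0 (frequency mismatch: got 9 instead of 1)

No, it is not a solution.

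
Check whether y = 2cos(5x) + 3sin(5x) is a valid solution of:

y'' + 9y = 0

Verification:
y'' = -50cos(5x) - 75sin(5x)
y'' + 9y ≠ 0 (frequency mismatch: got 25 instead of 9)

No, it is not a solution.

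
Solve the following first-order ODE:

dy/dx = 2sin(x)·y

Separating variables and integrating:
ln|y| = -2cos(x) + C

General solution: y = Ce^(-2cos(x))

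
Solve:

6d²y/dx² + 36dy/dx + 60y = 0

Characteristic equation: 6r² + 36r + 60 = 0
Divide by 6: r² + 6r + 10 = 0
Roots: r = -3 ± i (complex conjugates)
General solution: y = e^(-3x)(C₁cos(x) + C₂sin(x))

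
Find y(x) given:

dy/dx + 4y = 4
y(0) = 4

General solution: y = 1 + Ce^(-4x)
Applying y(0) = 4: C = 4 - 1 = 3
Particular solution: y = 1 + 3e^(-4x)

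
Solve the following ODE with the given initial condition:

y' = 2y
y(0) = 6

General solution: y = Ce^(2x)
Applying IC y(0) = 6:
Particular solution: y = 6e^(2x)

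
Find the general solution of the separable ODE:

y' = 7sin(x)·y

Separating variables and integrating:
ln|y| = -7cos(x) + C

General solution: y = Ce^(-7cos(x))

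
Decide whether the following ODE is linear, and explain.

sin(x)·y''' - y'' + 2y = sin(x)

Linear (y and its derivatives appear to the first power only, no products of y terms)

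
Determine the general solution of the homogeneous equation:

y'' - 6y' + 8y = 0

Characteristic equation: r² - 6r + 8 = 0
Roots: r = 2, 4 (distinct real)
General solution: y = C₁e^(2x) + C₂e^(4x)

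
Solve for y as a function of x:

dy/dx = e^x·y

Separating variables and integrating:
ln|y| = e^x + C

General solution: y = Ce^(e^x)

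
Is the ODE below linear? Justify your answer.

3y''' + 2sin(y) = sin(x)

No. Nonlinear (sin(y) is nonlinear in y)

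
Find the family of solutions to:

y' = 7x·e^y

Separating variables and integrating:
-e^(-y) = 7x²/2 + C

General solution: y = -ln(C - 7x²/2)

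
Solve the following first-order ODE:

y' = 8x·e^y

Separating variables and integrating:
-e^(-y) = 4x² + C

General solution: y = -ln(C - 4x²)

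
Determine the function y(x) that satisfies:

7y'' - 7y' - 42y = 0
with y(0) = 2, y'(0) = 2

General solution: y = C₁e^(3x) + C₂e^(-2x)
Applying ICs: C₁ = 6/5, C₂ = 4/5
Particular solution: y = (6/5)e^(3x) + (4/5)e^(-2x)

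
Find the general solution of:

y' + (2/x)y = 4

Using integrating factor method:

General solution: y = (4/3)x + Cx^(-2)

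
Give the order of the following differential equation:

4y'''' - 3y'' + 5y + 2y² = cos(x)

The order is 4 (highest derivative is of order 4).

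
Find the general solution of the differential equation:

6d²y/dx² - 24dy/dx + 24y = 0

Characteristic equation: 6r² - 24r + 24 = 0
Divide by 6: r² - 4r + 4 = 0
Factored: (r - 2)² = 0
Repeated root: r = 2
General solution: y = (C₁ + C₂x)e^(2x)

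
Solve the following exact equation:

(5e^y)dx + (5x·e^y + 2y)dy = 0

Verify exactness: ∂M/∂y = ∂N/∂x ✓
Find F(x,y) such that ∂F/∂x = M, ∂F/∂y = N
Solution: 5x·e^y + y² = C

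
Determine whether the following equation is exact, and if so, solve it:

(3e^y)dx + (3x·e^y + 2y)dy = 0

Verify exactness: ∂M/∂y = ∂N/∂x ✓
Find F(x,y) such that ∂F/∂x = M, ∂F/∂y = N
Solution: 3x·e^y + y² = C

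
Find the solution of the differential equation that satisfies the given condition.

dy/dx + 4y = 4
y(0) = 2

General solution: y = 1 + Ce^(-4x)
Applying y(0) = 2: C = 2 - 1 = 1
Particular solution: y = 1 + e^(-4x)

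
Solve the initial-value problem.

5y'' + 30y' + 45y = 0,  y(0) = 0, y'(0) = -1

General solution: y = (C₁ + C₂x)e^(-3x)
Repeated root r = -3
Applying ICs: C₁ = 0, C₂ = -1
Particular solution: y = -xe^(-3x)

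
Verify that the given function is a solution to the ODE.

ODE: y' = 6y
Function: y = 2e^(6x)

Verification:
y = 2e^(6x)
y' = 12e^(6x)
6y = 12e^(6x)
y' = 6y ✓

Yes, it is a solution.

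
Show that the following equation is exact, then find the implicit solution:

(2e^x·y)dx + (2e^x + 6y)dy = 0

Verify exactness: ∂M/∂y = ∂N/∂x ✓
Find F(x,y) such that ∂F/∂x = M, ∂F/∂y = N
Solution: 2e^x·y + 3y² = C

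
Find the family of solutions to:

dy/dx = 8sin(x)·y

Separating variables and integrating:
ln|y| = -8cos(x) + C

General solution: y = Ce^(-8cos(x))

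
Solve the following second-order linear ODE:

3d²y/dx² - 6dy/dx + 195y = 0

Characteristic equation: 3r² - 6r + 195 = 0
Divide by 3: r² - 2r + 65 = 0
Roots: r = 1 ± 8i (complex conjugates)
General solution: y = e^x(C₁cos(8x) + C₂sin(8x))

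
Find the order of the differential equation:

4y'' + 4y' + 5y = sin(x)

The order is 2 (highest derivative is of order 2).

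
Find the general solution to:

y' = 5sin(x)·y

Separating variables and integrating:
ln|y| = -5cos(x) + C

General solution: y = Ce^(-5cos(x))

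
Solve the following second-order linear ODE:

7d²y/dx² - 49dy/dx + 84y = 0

Characteristic equation: 7r² - 49r + 84 = 0
Divide by 7: r² - 7r + 12 = 0
Roots: r = 3, 4 (distinct real)
General solution: y = C₁e^(3x) + C₂e^(4x)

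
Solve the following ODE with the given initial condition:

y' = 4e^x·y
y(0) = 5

General solution: y = Ce^(4e^x)
Applying IC y(0) = 5:
Particular solution: y = 5e^(4(e^x - 1))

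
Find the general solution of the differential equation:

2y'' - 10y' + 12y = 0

Characteristic equation: 2r² - 10r + 12 = 0
Divide by 2: r² - 5r + 6 = 0
Roots: r = 3, 2 (distinct real)
General solution: y = C₁e^(3x) + C₂e^(2x)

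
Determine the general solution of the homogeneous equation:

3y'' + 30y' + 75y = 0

Characteristic equation: 3r² + 30r + 75 = 0
Divide by 3: r² + 10r + 25 = 0
Factored: (r + 5)² = 0
Repeated root: r = -5
General solution: y = (C₁ + C₂x)e^(-5x)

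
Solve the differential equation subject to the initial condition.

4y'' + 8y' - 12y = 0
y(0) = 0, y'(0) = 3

General solution: y = C₁e^x + C₂e^(-3x)
Applying ICs: C₁ = 3/4, C₂ = -3/4
Particular solution: y = (3/4)e^x - (3/4)e^(-3x)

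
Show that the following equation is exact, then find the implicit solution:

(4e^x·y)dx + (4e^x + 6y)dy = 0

Verify exactness: ∂M/∂y = ∂N/∂x ✓
Find F(x,y) such that ∂F/∂x = M, ∂F/∂y = N
Solution: 4e^x·y + 3y² = C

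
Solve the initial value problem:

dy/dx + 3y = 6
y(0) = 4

General solution: y = 2 + Ce^(-3x)
Applying y(0) = 4: C = 4 - 2 = 2
Particular solution: y = 2 + 2e^(-3x)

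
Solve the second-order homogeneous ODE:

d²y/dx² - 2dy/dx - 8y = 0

Characteristic equation: r² - 2r - 8 = 0
Roots: r = 4, -2 (distinct real)
General solution: y = C₁e^(4x) + C₂e^(-2x)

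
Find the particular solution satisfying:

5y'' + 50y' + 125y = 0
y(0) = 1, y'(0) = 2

General solution: y = (C₁ + C₂x)e^(-5x)
Repeated root r = -5
Applying ICs: C₁ = 1, C₂ = 7
Particular solution: y = (1 + 7x)e^(-5x)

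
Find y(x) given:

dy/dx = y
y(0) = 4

General solution: y = Ce^x
Applying IC y(0) = 4:
Particular solution: y = 4e^x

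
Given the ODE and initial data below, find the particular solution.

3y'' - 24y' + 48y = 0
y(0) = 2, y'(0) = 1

General solution: y = (C₁ + C₂x)e^(4x)
Repeated root r = 4
Applying ICs: C₁ = 2, C₂ = -7
Particular solution: y = (2 - 7x)e^(4x)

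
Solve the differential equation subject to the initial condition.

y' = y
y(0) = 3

General solution: y = Ce^x
Applying IC y(0) = 3:
Particular solution: y = 3e^x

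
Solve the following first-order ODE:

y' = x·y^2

Separating variables and integrating:
-1/y = x^2/2 + C

General solution: y^-1 = (-1/2)x^2 + C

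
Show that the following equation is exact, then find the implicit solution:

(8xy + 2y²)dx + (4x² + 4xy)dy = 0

Verify exactness: ∂M/∂y = ∂N/∂x ✓
Find F(x,y) such that ∂F/∂x = M, ∂F/∂y = N
Solution: 4x²y + 2xy² = C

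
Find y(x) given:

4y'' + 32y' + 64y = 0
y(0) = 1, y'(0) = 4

General solution: y = (C₁ + C₂x)e^(-4x)
Repeated root r = -4
Applying ICs: C₁ = 1, C₂ = 8
Particular solution: y = (1 + 8x)e^(-4x)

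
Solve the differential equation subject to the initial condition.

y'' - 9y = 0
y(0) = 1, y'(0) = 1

General solution: y = C₁e^(3x) + C₂e^(-3x)
Applying ICs: C₁ = 2/3, C₂ = 1/3
Particular solution: y = (2/3)e^(3x) + (1/3)e^(-3x)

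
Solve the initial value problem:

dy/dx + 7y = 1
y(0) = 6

General solution: y = 1/7 + Ce^(-7x)
Applying y(0) = 6: C = 6 - 1/7 = 41/7
Particular solution: y = 1/7 + (41/7)e^(-7x)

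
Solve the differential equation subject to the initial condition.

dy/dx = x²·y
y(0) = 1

General solution: y = Ce^(x³/3)
Applying IC y(0) = 1:
Particular solution: y = e^(x³/3)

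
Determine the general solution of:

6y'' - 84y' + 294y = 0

Characteristic equation: 6r² - 84r + 294 = 0
Divide by 6: r² - 14r + 49 = 0
Factored: (r - 7)² = 0
Repeated root: r = 7
General solution: y = (C₁ + C₂x)e^(7x)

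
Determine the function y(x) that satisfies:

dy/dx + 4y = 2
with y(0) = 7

General solution: y = 1/2 + Ce^(-4x)
Applying y(0) = 7: C = 7 - 1/2 = 13/2
Particular solution: y = 1/2 + (13/2)e^(-4x)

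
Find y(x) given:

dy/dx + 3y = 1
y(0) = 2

General solution: y = 1/3 + Ce^(-3x)
Applying y(0) = 2: C = 2 - 1/3 = 5/3
Particular solution: y = 1/3 + (5/3)e^(-3x)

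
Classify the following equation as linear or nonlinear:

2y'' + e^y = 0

Nonlinear (e^y is nonlinear in y)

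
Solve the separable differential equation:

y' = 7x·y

Separating variables and integrating:
ln|y| = 7x^2/2 + C

General solution: y = Ce^(7x^2/2)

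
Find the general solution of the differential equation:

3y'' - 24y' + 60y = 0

Characteristic equation: 3r² - 24r + 60 = 0
Divide by 3: r² - 8r + 20 = 0
Roots: r = 4 ± 2i (complex conjugates)
General solution: y = e^(4x)(C₁cos(2x) + C₂sin(2x))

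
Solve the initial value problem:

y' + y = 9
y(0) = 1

General solution: y = 9 + Ce^(-x)
Applying y(0) = 1: C = 1 - 9 = -8
Particular solution: y = 9 - 8e^(-x)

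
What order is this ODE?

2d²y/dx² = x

The order is 2 (highest derivative is of order 2).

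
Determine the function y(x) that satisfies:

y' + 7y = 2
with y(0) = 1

General solution: y = 2/7 + Ce^(-7x)
Applying y(0) = 1: C = 1 - 2/7 = 5/7
Particular solution: y = 2/7 + (5/7)e^(-7x)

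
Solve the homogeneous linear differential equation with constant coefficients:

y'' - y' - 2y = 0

Characteristic equation: r² - r - 2 = 0
Roots: r = 2, -1 (distinct real)
General solution: y = C₁e^(2x) + C₂e^(-x)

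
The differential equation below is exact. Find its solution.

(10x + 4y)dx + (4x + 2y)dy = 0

Verify exactness: ∂M/∂y = ∂N/∂x ✓
Find F(x,y) such that ∂F/∂x = M, ∂F/∂y = N
Solution: 5x² + 4xy + y² = C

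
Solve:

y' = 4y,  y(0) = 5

General solution: y = Ce^(4x)
Applying IC y(0) = 5:
Particular solution: y = 5e^(4x)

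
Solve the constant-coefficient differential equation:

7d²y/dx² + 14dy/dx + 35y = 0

Characteristic equation: 7r² + 14r + 35 = 0
Divide by 7: r² + 2r + 5 = 0
Roots: r = -1 ± 2i (complex conjugates)
General solution: y = e^(-x)(C₁cos(2x) + C₂sin(2x))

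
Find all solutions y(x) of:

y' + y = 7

Using integrating factor method:

General solution: y = 7 + Ce^(-x)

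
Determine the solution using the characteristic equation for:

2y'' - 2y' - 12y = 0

Characteristic equation: 2r² - 2r - 12 = 0
Divide by 2: r² - r - 6 = 0
Roots: r = 3, -2 (distinct real)
General solution: y = C₁e^(3x) + C₂e^(-2x)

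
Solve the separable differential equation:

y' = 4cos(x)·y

Separating variables and integrating:
ln|y| = 4sin(x) + C

General solution: y = Ce^(4sin(x))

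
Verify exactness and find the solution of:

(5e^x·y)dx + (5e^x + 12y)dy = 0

Verify exactness: ∂M/∂y = ∂N/∂x ✓
Find F(x,y) such that ∂F/∂x = M, ∂F/∂y = N
Solution: 5e^x·y + 6y² = C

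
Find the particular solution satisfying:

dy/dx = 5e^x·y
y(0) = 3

General solution: y = Ce^(5e^x)
Applying IC y(0) = 3:
Particular solution: y = 3e^(5(e^x - 1))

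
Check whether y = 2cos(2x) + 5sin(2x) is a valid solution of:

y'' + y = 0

Verification:
y'' = -8cos(2x) - 20sin(2x)
y'' + y ≠ 0 (frequency mismatch: got 4 instead of 1)

No, it is not a solution.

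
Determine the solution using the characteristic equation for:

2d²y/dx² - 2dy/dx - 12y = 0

Characteristic equation: 2r² - 2r - 12 = 0
Divide by 2: r² - r - 6 = 0
Roots: r = 3, -2 (distinct real)
General solution: y = C₁e^(3x) + C₂e^(-2x)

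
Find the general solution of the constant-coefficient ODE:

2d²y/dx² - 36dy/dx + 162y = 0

Characteristic equation: 2r² - 36r + 162 = 0
Divide by 2: r² - 18r + 81 = 0
Factored: (r - 9)² = 0
Repeated root: r = 9
General solution: y = (C₁ + C₂x)e^(9x)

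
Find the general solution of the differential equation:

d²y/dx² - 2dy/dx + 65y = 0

Characteristic equation: r² - 2r + 65 = 0
Roots: r = 1 ± 8i (complex conjugates)
General solution: y = e^x(C₁cos(8x) + C₂sin(8x))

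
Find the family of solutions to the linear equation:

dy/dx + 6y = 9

Using integrating factor method:

General solution: y = 3/2 + Ce^(-6x)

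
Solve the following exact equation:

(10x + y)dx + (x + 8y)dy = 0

Verify exactness: ∂M/∂y = ∂N/∂x ✓
Find F(x,y) such that ∂F/∂x = M, ∂F/∂y = N
Solution: 5x² + xy + 4y² = C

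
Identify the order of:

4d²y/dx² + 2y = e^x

The order is 2 (highest derivative is of order 2).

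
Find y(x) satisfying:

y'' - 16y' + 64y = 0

Characteristic equation: r² - 16r + 64 = 0
Factored: (r - 8)² = 0
Repeated root: r = 8
General solution: y = (C₁ + C₂x)e^(8x)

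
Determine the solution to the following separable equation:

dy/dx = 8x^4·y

Separating variables and integrating:
ln|y| = 8x^5/5 + C

General solution: y = Ce^(8x^5/5)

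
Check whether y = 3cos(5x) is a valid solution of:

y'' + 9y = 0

Verification:
y'' = -75cos(5x)
y'' + 9y ≠ 0 (frequency mismatch: got 25 instead of 9)

No, it is not a solution.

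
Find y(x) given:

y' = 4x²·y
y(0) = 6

General solution: y = Ce^(4x³/3)
Applying IC y(0) = 6:
Particular solution: y = 6e^(4x³/3)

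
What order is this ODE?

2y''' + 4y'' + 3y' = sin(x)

The order is 3 (highest derivative is of order 3).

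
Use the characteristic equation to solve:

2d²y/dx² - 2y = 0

Characteristic equation: 2r² - 2 = 0
Divide by 2: r² - 1 = 0
Roots: r = 1, -1 (distinct real)
General solution: y = C₁e^x + C₂e^(-x)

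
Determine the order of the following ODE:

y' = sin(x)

The order is 1 (highest derivative is of order 1).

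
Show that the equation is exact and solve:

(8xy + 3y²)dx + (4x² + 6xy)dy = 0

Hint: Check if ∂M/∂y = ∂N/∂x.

Verify exactness: ∂M/∂y = ∂N/∂x ✓
Find F(x,y) such that ∂F/∂x = M, ∂F/∂y = N
Solution: 4x²y + 3xy² = C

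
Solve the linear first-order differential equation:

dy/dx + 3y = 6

Using integrating factor method:

General solution: y = 2 + Ce^(-3x)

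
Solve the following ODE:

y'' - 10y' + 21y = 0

Characteristic equation: r² - 10r + 21 = 0
Roots: r = 3, 7 (distinct real)
General solution: y = C₁e^(3x) + C₂e^(7x)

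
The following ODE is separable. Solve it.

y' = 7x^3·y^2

Separating variables and integrating:
-1/y = 7x^4/4 + C

General solution: y^-1 = (-7/4)x^4 + C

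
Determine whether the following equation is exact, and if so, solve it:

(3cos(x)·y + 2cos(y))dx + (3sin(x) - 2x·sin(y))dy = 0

Verify exactness: ∂M/∂y = ∂N/∂x ✓
Find F(x,y) such that ∂F/∂x = M, ∂F/∂y = N
Solution: 3sin(x)·y + 2x·cos(y) = C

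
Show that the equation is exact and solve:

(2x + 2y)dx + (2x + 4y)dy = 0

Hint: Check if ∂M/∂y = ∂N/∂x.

Verify exactness: ∂M/∂y = ∂N/∂x ✓
Find F(x,y) such that ∂F/∂x = M, ∂F/∂y = N
Solution: x² + 2xy + 2y² = C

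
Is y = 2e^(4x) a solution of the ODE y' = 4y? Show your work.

Verification:
y = 2e^(4x)
y' = 8e^(4x)
4y = 8e^(4x)
y' = 4y ✓

Yes, it is a solution.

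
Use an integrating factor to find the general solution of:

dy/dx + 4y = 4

Using integrating factor method:

General solution: y = 1 + Ce^(-4x)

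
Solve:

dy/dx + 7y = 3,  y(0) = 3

General solution: y = 3/7 + Ce^(-7x)
Applying y(0) = 3: C = 3 - 3/7 = 18/7
Particular solution: y = 3/7 + (18/7)e^(-7x)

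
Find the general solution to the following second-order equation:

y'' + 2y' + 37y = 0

Characteristic equation: r² + 2r + 37 = 0
Roots: r = -1 ± 6i (complex conjugates)
General solution: y = e^(-x)(C₁cos(6x) + C₂sin(6x))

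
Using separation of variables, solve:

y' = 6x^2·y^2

Separating variables and integrating:
-1/y = 2x^3 + C

General solution: y^-1 = -2x^3 + C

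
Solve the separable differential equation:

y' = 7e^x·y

Separating variables and integrating:
ln|y| = 7e^x + C

General solution: y = Ce^(7e^x)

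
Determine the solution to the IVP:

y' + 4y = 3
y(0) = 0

General solution: y = 3/4 + Ce^(-4x)
Applying y(0) = 0: C = 0 - 3/4 = -3/4
Particular solution: y = 3/4 - (3/4)e^(-4x)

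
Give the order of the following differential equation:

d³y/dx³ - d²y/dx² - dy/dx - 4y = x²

The order is 3 (highest derivative is of order 3).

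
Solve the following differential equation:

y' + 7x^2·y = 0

Using integrating factor method:

General solution: y = Ce^(-7x^3/3)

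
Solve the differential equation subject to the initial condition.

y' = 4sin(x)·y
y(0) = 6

General solution: y = Ce^(-4cos(x))
Applying IC y(0) = 6:
Particular solution: y = 6e^(4(1-cos(x)))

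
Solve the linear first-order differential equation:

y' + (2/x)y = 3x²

Using integrating factor method:

General solution: y = (3/5)x^3 + Cx^(-2)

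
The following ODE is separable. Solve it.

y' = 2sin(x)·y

Separating variables and integrating:
ln|y| = -2cos(x) + C

General solution: y = Ce^(-2cos(x))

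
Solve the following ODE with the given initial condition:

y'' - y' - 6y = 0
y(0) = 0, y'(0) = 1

General solution: y = C₁e^(3x) + C₂e^(-2x)
Applying ICs: C₁ = 1/5, C₂ = -1/5
Particular solution: y = (1/5)e^(3x) - (1/5)e^(-2x)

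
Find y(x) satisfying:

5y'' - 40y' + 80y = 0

Characteristic equation: 5r² - 40r + 80 = 0
Divide by 5: r² - 8r + 16 = 0
Factored: (r - 4)² = 0
Repeated root: r = 4
General solution: y = (C₁ + C₂x)e^(4x)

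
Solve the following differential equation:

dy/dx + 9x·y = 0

Using integrating factor method:

General solution: y = Ce^(-9x^2/2)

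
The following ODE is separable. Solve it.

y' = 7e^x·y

Separating variables and integrating:
ln|y| = 7e^x + C

General solution: y = Ce^(7e^x)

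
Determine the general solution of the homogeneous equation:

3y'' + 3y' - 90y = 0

Characteristic equation: 3r² + 3r - 90 = 0
Divide by 3: r² + r - 30 = 0
Roots: r = 5, -6 (distinct real)
General solution: y = C₁e^(5x) + C₂e^(-6x)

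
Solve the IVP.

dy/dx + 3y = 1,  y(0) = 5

General solution: y = 1/3 + Ce^(-3x)
Applying y(0) = 5: C = 5 - 1/3 = 14/3
Particular solution: y = 1/3 + (14/3)e^(-3x)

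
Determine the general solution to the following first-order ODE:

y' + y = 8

Using integrating factor method:

General solution: y = 8 + Ce^(-x)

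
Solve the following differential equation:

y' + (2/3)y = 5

Using integrating factor method:

General solution: y = 15/2 + Ce^(-2x/3)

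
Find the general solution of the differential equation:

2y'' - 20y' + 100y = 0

Characteristic equation: 2r² - 20r + 100 = 0
Divide by 2: r² - 10r + 50 = 0
Roots: r = 5 ± 5i (complex conjugates)
General solution: y = e^(5x)(C₁cos(5x) + C₂sin(5x))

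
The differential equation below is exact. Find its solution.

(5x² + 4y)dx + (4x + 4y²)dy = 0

Verify exactness: ∂M/∂y = ∂N/∂x ✓
Find F(x,y) such that ∂F/∂x = M, ∂F/∂y = N
Solution: 5x³/3 + 4xy + 4y³/3 = C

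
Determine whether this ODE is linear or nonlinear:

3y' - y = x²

Linear (y and its derivatives appear to the first power only, no products of y terms)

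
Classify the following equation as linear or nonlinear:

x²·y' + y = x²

Linear (y and its derivatives appear to the first power only, no products of y terms)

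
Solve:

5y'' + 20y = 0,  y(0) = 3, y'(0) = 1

General solution: y = C₁cos(2x) + C₂sin(2x)
Complex roots r = ±2i
Applying ICs: C₁ = 3, C₂ = 1/2
Particular solution: y = 3cos(2x) + (1/2)sin(2x)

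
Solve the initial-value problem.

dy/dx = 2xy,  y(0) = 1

General solution: y = Ce^(x²)
Applying IC y(0) = 1:
Particular solution: y = e^(x²)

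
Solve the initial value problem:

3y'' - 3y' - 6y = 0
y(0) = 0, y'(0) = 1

General solution: y = C₁e^(2x) + C₂e^(-x)
Applying ICs: C₁ = 1/3, C₂ = -1/3
Particular solution: y = (1/3)e^(2x) - (1/3)e^(-x)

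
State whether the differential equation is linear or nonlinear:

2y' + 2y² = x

Nonlinear (y² term)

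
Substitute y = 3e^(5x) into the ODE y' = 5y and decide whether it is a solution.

Verification:
y = 3e^(5x)
y' = 15e^(5x)
5y = 15e^(5x)
y' = 5y ✓

Yes, it is a solution.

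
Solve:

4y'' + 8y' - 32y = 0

Characteristic equation: 4r² + 8r - 32 = 0
Divide by 4: r² + 2r - 8 = 0
Roots: r = 2, -4 (distinct real)
General solution: y = C₁e^(2x) + C₂e^(-4x)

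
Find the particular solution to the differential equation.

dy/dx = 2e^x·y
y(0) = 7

General solution: y = Ce^(2e^x)
Applying IC y(0) = 7:
Particular solution: y = 7e^(2(e^x - 1))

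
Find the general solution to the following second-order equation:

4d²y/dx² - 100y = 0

Characteristic equation: 4r² - 100 = 0
Divide by 4: r² - 25 = 0
Roots: r = 5, -5 (distinct real)
General solution: y = C₁e^(5x) + C₂e^(-5x)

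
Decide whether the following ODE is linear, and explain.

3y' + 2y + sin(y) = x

Nonlinear (sin(y) is nonlinear in y)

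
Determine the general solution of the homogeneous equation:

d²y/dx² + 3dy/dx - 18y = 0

Characteristic equation: r² + 3r - 18 = 0
Roots: r = 3, -6 (distinct real)
General solution: y = C₁e^(3x) + C₂e^(-6x)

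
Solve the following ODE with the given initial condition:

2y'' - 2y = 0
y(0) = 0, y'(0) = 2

General solution: y = C₁e^x + C₂e^(-x)
Applying ICs: C₁ = 1, C₂ = -1
Particular solution: y = e^x - e^(-x)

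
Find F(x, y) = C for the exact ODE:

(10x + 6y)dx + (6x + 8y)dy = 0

Verify exactness: ∂M/∂y = ∂N/∂x ✓
Find F(x,y) such that ∂F/∂x = M, ∂F/∂y = N
Solution: 5x² + 6xy + 4y² = C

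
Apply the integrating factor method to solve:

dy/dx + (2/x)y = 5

Using integrating factor method:

General solution: y = (5/3)x + Cx^(-2)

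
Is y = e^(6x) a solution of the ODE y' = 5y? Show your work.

Verification:
y = e^(6x)
y' = 6e^(6x)
But 5y = 5e^(6x)
y' ≠ 5y — the derivative does not match

No, it is not a solution.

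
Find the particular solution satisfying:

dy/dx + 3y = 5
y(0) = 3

General solution: y = 5/3 + Ce^(-3x)
Applying y(0) = 3: C = 3 - 5/3 = 4/3
Particular solution: y = 5/3 + (4/3)e^(-3x)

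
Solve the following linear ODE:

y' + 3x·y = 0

Using integrating factor method:

General solution: y = Ce^(-3x^2/2)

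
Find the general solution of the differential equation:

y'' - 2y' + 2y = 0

Characteristic equation: r² - 2r + 2 = 0
Roots: r = 1 ± i (complex conjugates)
General solution: y = e^x(C₁cos(x) + C₂sin(x))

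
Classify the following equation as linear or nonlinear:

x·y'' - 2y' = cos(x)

Linear (y and its derivatives appear to the first power only, no products of y terms)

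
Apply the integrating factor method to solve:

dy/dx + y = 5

Using integrating factor method:

General solution: y = 5 + Ce^(-x)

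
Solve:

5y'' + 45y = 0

Characteristic equation: 5r² + 45 = 0
Divide by 5: r² + 9 = 0
Roots: r = ±3i (complex conjugates)
General solution: y = C₁cos(3x) + C₂sin(3x)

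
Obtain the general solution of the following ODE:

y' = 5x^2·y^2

Separating variables and integrating:
-1/y = 5x^3/3 + C

General solution: y^-1 = (-5/3)x^3 + C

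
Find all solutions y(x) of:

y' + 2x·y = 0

Using integrating factor method:

General solution: y = Ce^(-x^2)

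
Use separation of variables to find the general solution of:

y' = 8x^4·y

Separating variables and integrating:
ln|y| = 8x^5/5 + C

General solution: y = Ce^(8x^5/5)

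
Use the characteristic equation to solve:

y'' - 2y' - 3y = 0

Characteristic equation: r² - 2r - 3 = 0
Roots: r = 3, -1 (distinct real)
General solution: y = C₁e^(3x) + C₂e^(-x)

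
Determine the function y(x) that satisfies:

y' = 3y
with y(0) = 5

General solution: y = Ce^(3x)
Applying IC y(0) = 5:
Particular solution: y = 5e^(3x)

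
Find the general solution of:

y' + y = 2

Using integrating factor method:

General solution: y = 2 + Ce^(-x)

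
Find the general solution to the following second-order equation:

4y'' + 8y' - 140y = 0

Characteristic equation: 4r² + 8r - 140 = 0
Divide by 4: r² + 2r - 35 = 0
Roots: r = 5, -7 (distinct real)
General solution: y = C₁e^(5x) + C₂e^(-7x)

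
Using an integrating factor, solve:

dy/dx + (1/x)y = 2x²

Using integrating factor method:

General solution: y = (1/2)x^3 + C/x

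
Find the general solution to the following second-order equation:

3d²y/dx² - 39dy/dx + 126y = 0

Characteristic equation: 3r² - 39r + 126 = 0
Divide by 3: r² - 13r + 42 = 0
Roots: r = 7, 6 (distinct real)
General solution: y = C₁e^(7x) + C₂e^(6x)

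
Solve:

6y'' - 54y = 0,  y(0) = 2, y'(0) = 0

General solution: y = C₁e^(3x) + C₂e^(-3x)
Applying ICs: C₁ = 1, C₂ = 1
Particular solution: y = e^(3x) + e^(-3x)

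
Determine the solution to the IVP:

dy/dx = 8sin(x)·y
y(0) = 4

General solution: y = Ce^(-8cos(x))
Applying IC y(0) = 4:
Particular solution: y = 4e^(8(1-cos(x)))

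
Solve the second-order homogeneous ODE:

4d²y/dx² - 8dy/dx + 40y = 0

Characteristic equation: 4r² - 8r + 40 = 0
Divide by 4: r² - 2r + 10 = 0
Roots: r = 1 ± 3i (complex conjugates)
General solution: y = e^x(C₁cos(3x) + C₂sin(3x))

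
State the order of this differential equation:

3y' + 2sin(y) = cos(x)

The order is 1 (highest derivative is of order 1).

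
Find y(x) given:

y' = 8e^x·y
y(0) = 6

General solution: y = Ce^(8e^x)
Applying IC y(0) = 6:
Particular solution: y = 6e^(8(e^x - 1))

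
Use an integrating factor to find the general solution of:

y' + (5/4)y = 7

Using integrating factor method:

General solution: y = 28/5 + Ce^(-5x/4)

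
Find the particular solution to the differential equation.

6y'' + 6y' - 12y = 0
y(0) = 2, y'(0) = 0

General solution: y = C₁e^x + C₂e^(-2x)
Applying ICs: C₁ = 4/3, C₂ = 2/3
Particular solution: y = (4/3)e^x + (2/3)e^(-2x)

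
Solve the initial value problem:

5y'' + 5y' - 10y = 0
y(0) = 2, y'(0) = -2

General solution: y = C₁e^x + C₂e^(-2x)
Applying ICs: C₁ = 2/3, C₂ = 4/3
Particular solution: y = (2/3)e^x + (4/3)e^(-2x)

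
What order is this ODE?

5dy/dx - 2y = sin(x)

The order is 1 (highest derivative is of order 1).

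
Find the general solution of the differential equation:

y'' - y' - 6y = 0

Characteristic equation: r² - r - 6 = 0
Roots: r = 3, -2 (distinct real)
General solution: y = C₁e^(3x) + C₂e^(-2x)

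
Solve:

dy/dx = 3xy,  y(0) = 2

General solution: y = Ce^(3x²/2)
Applying IC y(0) = 2:
Particular solution: y = 2e^(3x²/2)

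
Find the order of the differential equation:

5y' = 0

The order is 1 (highest derivative is of order 1).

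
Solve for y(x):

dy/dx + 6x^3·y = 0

Using integrating factor method:

General solution: y = Ce^(-3x^4/2)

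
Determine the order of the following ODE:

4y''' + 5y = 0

The order is 3 (highest derivative is of order 3).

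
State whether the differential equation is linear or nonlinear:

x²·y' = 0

Linear (y and its derivatives appear to the first power only, no products of y terms)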